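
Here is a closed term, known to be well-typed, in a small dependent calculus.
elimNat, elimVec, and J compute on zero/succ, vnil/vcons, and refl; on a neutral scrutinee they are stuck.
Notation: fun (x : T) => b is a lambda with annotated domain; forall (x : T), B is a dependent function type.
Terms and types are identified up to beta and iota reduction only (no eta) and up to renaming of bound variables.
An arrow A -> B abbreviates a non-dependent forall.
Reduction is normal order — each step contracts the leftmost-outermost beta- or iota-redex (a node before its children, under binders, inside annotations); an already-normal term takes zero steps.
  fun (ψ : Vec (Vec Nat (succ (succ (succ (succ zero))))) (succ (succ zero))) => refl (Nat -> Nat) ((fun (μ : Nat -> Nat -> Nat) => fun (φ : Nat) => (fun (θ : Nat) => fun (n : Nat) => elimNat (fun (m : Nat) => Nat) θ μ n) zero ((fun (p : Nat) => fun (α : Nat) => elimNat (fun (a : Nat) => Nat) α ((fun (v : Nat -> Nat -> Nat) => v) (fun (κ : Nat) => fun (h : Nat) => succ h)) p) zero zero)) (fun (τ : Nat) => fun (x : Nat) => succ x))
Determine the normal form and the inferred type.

resulting normal form:
  fun (ψ : Vec (Vec Nat (succ (succ (succ (succ zero))))) (succ (succ zero))) => refl (Nat -> Nat) (fun (μ : Nat) => zero)
inferred type:
  Vec (Vec Nat (succ (succ (succ (succ zero))))) (succ (succ zero)) -> Eq (Nat -> Nat) (fun (ψ : Nat) => zero) (fun (μ : Nat) => zero)
observation: normalization takes exactly 7 steps under the normal-order strategy.


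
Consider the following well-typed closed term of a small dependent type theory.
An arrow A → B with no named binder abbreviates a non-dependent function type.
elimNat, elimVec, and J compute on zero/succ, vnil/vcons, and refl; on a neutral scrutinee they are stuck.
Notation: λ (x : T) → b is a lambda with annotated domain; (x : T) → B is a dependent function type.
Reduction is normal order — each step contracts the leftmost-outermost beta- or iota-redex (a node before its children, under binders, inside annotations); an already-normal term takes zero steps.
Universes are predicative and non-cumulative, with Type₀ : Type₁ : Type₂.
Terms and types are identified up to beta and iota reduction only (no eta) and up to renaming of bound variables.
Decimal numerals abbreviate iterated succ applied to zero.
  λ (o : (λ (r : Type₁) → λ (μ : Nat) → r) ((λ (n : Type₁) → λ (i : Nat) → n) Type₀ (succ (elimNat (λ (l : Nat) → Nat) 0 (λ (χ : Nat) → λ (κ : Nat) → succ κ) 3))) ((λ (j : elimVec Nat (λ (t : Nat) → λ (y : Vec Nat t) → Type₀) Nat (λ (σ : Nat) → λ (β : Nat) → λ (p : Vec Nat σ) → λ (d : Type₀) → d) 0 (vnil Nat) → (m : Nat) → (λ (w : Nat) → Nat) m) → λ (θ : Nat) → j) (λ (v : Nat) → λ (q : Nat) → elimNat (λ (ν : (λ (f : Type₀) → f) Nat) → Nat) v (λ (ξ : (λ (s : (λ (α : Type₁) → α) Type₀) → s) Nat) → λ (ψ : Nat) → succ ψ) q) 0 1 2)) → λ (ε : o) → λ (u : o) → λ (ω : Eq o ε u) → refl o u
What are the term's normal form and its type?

resulting normal form:
  λ (o : Type₀) → λ (r : o) → λ (μ : o) → λ (n : Eq o r μ) → refl o μ
inferred type:
  (o : Type₀) → (r : o) → (μ : o) → Eq o r μ → Eq o μ μ
observation: 4 normal-order steps normalize the term, beginning with a beta-redex.


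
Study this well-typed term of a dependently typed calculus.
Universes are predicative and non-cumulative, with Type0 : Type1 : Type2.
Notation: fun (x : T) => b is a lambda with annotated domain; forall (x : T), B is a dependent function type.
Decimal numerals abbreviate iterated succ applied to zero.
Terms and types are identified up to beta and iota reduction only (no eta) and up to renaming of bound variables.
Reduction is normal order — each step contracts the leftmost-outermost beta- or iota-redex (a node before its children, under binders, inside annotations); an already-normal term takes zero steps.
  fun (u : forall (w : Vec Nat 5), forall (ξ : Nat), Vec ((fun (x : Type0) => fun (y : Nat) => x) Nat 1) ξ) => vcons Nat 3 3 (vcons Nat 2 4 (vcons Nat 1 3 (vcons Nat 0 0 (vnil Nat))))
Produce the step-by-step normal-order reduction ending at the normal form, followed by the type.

reduction (normal order):
  fun (u : forall (w : Vec Nat 5), forall (ξ : Nat), Vec ((fun (x : Type0) => fun (y : Nat) => x) Nat 1) ξ) => vcons Nat 3 3 (vcons Nat 2 4 (vcons Nat 1 3 (vcons Nat 0 0 (vnil Nat))))
  ~> fun (u : forall (w : Vec Nat 5), forall (ξ : Nat), Vec ((fun (x : Nat) => Nat) 1) ξ) => vcons Nat 3 3 (vcons Nat 2 4 (vcons Nat 1 3 (vcons Nat 0 0 (vnil Nat))))
  ~> fun (u : forall (w : Vec Nat 5), forall (ξ : Nat), Vec Nat ξ) => vcons Nat 3 3 (vcons Nat 2 4 (vcons Nat 1 3 (vcons Nat 0 0 (vnil Nat))))
type:
  forall (u : forall (w : Vec Nat 5), forall (ξ : Nat), Vec Nat ξ), Vec Nat 4


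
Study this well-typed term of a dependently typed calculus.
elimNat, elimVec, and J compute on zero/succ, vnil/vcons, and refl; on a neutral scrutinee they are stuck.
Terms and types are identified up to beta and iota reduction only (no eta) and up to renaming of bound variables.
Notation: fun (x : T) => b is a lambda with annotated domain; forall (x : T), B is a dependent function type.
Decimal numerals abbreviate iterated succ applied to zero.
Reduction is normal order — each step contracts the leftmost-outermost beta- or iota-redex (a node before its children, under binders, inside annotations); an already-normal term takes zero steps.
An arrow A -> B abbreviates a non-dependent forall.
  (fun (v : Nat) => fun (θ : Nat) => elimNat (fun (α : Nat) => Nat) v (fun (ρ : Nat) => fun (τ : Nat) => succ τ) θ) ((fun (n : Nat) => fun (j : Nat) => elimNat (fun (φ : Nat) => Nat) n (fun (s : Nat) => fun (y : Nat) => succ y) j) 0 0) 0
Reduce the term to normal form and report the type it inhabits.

resulting normal form:
  0
the term's type:
  Nat


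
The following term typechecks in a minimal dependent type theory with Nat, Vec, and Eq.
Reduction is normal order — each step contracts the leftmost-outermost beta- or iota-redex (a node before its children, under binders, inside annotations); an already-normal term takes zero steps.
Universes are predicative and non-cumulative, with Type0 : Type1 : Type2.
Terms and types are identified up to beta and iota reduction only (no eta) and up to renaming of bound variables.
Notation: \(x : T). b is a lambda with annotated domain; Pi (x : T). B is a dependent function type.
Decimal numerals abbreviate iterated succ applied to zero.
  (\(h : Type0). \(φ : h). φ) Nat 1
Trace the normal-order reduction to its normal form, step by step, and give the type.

normal-order reduction sequence:
  (\(h : Type0). \(φ : h). φ) Nat 1
  ~> (\(h : Nat). h) 1
  ~> 1
type:
  Nat


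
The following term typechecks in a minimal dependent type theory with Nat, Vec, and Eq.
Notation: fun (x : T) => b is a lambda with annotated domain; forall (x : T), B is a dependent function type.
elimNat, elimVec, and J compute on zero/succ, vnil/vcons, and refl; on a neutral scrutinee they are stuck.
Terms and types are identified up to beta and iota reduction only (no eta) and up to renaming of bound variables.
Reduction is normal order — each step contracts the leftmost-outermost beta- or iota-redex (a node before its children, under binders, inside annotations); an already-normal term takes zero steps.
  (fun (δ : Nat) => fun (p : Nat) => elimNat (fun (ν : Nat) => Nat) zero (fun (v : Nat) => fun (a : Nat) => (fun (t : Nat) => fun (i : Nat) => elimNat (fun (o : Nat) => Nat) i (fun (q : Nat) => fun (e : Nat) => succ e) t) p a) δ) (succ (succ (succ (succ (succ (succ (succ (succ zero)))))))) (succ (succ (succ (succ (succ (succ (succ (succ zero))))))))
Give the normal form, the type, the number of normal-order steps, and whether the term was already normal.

reduced normal form:
  succ (succ (succ (succ (succ (succ (succ (succ (succ (succ (succ (succ (succ (succ (succ (succ (succ (succ (succ (succ (succ (succ (succ (succ (succ (succ (succ (succ (succ (succ (succ (succ (succ (succ (succ (succ (succ (succ (succ (succ (succ (succ (succ (succ (succ (succ (succ (succ (succ (succ (succ (succ (succ (succ (succ (succ (succ (succ (succ (succ (succ (succ (succ (succ zero)))))))))))))))))))))))))))))))))))))))))))))))))))))))))))))))
inferred type:
  Nat
normal-order step count: 243
started in normal form: no
first redex: a beta-redex


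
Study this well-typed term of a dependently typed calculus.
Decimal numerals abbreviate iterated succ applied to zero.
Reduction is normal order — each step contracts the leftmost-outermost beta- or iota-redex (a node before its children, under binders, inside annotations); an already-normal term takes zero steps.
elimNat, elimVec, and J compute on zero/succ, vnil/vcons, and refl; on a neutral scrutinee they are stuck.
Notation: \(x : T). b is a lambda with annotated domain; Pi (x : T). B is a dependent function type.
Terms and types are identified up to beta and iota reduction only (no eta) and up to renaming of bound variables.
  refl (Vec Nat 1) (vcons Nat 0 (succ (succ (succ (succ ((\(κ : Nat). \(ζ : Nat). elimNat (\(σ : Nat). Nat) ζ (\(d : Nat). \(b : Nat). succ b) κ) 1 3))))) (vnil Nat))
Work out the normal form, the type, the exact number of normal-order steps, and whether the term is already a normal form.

resulting normal form:
  refl (Vec Nat 1) (vcons Nat 0 8 (vnil Nat))
inferred type:
  Eq (Vec Nat 1) (vcons Nat 0 8 (vnil Nat)) (vcons Nat 0 8 (vnil Nat))
steps to reach normal form (normal order): 6
already normal: no
first contracted redex: a beta-redex


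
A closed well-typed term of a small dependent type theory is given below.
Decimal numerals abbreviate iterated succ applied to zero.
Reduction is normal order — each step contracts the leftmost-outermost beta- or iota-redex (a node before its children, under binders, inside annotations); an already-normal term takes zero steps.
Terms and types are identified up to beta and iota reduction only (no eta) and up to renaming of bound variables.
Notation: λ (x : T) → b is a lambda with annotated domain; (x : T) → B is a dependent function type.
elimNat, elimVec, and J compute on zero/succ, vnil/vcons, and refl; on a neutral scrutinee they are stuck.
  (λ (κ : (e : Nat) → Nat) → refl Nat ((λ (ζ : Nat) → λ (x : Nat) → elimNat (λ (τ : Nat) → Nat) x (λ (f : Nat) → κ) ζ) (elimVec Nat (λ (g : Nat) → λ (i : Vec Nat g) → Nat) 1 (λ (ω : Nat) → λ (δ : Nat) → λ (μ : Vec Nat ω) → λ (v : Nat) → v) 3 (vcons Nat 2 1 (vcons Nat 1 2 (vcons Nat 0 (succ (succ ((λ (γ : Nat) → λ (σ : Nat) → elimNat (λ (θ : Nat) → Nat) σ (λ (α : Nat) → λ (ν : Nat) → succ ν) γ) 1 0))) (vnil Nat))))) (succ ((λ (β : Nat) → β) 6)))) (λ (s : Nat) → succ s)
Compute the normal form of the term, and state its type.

resulting normal form:
  refl Nat 8
the term's type:
  Eq Nat 8 8
observation: normalization takes exactly 24 steps under the normal-order strategy.


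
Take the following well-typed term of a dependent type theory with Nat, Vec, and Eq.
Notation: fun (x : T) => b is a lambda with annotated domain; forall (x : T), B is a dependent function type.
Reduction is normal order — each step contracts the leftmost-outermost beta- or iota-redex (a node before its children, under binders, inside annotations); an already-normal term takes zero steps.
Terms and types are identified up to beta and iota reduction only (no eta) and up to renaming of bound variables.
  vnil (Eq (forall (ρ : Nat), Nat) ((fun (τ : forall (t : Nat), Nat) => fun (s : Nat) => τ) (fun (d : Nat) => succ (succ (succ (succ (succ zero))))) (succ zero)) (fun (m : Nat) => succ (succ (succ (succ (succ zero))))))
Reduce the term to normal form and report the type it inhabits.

reduced normal form:
  vnil (Eq (forall (ρ : Nat), Nat) (fun (τ : Nat) => succ (succ (succ (succ (succ zero))))) (fun (t : Nat) => succ (succ (succ (succ (succ zero))))))
inferred type:
  Vec (Eq (forall (ρ : Nat), Nat) (fun (τ : Nat) => succ (succ (succ (succ (succ zero))))) (fun (t : Nat) => succ (succ (succ (succ (succ zero)))))) zero


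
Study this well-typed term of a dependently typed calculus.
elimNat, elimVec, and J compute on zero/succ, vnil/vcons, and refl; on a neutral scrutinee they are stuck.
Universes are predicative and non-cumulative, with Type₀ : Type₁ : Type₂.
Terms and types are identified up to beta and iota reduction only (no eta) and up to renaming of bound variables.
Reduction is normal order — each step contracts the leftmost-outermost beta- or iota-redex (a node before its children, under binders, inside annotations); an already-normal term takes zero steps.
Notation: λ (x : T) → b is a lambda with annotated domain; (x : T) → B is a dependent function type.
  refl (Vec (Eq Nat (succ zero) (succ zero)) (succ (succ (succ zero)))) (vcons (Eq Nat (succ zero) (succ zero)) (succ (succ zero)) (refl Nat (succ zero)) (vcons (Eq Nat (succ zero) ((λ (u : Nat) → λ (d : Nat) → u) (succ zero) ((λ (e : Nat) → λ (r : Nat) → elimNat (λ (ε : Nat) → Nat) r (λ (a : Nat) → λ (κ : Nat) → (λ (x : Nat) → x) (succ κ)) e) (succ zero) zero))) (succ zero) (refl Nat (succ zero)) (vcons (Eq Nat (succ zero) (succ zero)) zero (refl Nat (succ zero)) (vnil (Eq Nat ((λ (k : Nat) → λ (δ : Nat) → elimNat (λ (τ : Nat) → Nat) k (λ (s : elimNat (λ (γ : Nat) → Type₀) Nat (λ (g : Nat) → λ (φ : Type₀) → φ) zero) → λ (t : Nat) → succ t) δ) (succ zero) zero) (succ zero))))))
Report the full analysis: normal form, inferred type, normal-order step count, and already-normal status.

resulting normal form:
  refl (Vec (Eq Nat (succ zero) (succ zero)) (succ (succ (succ zero)))) (vcons (Eq Nat (succ zero) (succ zero)) (succ (succ zero)) (refl Nat (succ zero)) (vcons (Eq Nat (succ zero) (succ zero)) (succ zero) (refl Nat (succ zero)) (vcons (Eq Nat (succ zero) (succ zero)) zero (refl Nat (succ zero)) (vnil (Eq Nat (succ zero) (succ zero))))))
type:
  Eq (Vec (Eq Nat (succ zero) (succ zero)) (succ (succ (succ zero)))) (vcons (Eq Nat (succ zero) (succ zero)) (succ (succ zero)) (refl Nat (succ zero)) (vcons (Eq Nat (succ zero) (succ zero)) (succ zero) (refl Nat (succ zero)) (vcons (Eq Nat (succ zero) (succ zero)) zero (refl Nat (succ zero)) (vnil (Eq Nat (succ zero) (succ zero)))))) (vcons (Eq Nat (succ zero) (succ zero)) (succ (succ zero)) (refl Nat (succ zero)) (vcons (Eq Nat (succ zero) (succ zero)) (succ zero) (refl Nat (succ zero)) (vcons (Eq Nat (succ zero) (succ zero)) zero (refl Nat (succ zero)) (vnil (Eq Nat (succ zero) (succ zero))))))
reduction steps (normal order): 5
already normal: no
first redex: a beta-redex


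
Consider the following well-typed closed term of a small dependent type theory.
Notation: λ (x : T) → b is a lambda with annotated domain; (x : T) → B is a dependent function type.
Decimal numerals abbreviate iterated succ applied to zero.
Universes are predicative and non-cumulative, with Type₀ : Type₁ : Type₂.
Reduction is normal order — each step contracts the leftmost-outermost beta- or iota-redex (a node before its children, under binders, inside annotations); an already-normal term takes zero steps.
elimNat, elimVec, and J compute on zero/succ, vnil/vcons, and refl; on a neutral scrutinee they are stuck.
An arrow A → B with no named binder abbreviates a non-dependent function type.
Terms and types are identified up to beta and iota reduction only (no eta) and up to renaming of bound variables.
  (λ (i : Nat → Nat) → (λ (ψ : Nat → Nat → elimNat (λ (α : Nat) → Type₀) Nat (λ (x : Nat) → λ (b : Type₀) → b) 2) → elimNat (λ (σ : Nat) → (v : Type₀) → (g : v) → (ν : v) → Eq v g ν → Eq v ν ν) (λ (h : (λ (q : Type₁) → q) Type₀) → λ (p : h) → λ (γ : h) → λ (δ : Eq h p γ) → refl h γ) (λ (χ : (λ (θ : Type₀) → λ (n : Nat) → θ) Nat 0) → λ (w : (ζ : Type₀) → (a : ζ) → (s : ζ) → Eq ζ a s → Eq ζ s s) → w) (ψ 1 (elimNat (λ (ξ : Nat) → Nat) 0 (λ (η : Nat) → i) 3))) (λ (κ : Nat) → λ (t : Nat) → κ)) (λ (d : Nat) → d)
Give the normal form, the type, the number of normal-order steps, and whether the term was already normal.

normal form:
  λ (i : Type₀) → λ (ψ : i) → λ (α : i) → λ (x : Eq i ψ α) → refl i α
type:
  (i : Type₀) → (ψ : i) → (α : i) → Eq i ψ α → Eq i α α
normal-order step count: 11
already normal: no
first contracted redex: a beta-redex


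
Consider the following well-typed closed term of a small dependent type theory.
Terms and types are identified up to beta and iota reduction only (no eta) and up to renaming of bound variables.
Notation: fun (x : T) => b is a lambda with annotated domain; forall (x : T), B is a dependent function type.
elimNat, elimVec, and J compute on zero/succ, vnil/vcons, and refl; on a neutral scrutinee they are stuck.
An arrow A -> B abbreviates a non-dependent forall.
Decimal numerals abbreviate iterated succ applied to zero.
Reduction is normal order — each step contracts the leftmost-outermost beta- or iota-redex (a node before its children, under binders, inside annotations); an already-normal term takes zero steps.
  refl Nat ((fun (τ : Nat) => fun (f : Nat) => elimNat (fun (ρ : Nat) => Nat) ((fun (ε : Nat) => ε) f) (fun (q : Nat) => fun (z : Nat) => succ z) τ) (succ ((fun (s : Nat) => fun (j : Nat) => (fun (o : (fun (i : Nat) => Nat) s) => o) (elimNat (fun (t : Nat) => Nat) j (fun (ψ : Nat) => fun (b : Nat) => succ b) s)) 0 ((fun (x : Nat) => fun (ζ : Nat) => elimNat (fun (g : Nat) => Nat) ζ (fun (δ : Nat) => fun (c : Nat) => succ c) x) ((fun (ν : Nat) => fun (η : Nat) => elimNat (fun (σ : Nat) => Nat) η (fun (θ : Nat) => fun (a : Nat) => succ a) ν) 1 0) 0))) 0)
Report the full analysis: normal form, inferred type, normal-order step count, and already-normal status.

normal form:
  refl Nat 2
the term's type:
  Eq Nat 2 2
normal-order step count: 26
term was already normal: no
first contracted redex: a beta-redex


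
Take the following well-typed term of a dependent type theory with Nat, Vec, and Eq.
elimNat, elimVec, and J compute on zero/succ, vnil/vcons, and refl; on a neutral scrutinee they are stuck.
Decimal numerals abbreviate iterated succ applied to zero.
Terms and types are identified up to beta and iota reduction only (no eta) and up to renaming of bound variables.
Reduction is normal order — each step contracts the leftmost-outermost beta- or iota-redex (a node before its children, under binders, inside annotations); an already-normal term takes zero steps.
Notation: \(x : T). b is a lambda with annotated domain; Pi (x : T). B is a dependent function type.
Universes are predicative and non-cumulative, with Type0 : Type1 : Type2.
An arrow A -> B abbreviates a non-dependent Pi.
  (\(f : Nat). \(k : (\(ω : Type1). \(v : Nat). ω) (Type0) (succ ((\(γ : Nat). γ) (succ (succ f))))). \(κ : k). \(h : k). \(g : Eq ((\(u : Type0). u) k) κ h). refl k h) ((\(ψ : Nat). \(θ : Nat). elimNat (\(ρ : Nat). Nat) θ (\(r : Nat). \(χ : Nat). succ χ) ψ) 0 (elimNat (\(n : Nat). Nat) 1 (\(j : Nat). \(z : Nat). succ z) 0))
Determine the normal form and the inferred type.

resulting normal form:
  \(f : Type0). \(k : f). \(ω : f). \(v : Eq f k ω). refl f ω
the term's type:
  Pi (f : Type0). Pi (k : f). Pi (ω : f). Eq f k ω -> Eq f ω ω
observation: contracting a beta-redex first, the term normalizes in 4 steps.


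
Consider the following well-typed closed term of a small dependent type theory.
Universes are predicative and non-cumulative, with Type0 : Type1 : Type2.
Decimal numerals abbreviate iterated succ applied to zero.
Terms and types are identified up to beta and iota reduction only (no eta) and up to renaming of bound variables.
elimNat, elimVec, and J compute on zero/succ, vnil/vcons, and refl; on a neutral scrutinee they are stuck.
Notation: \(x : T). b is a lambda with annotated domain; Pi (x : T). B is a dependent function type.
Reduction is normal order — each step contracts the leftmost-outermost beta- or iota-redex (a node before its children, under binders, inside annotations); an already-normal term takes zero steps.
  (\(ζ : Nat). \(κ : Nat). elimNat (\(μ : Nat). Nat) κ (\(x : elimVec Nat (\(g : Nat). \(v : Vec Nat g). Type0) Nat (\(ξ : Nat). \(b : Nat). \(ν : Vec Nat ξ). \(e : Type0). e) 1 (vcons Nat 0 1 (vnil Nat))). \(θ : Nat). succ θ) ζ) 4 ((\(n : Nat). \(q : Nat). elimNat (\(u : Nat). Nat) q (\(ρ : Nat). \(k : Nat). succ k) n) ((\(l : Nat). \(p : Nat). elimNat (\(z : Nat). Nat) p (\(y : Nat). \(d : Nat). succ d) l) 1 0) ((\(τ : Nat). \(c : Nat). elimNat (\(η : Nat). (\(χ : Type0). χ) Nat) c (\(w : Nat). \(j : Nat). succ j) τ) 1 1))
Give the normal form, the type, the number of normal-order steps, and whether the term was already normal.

resulting normal form:
  7
inferred type:
  Nat
steps to reach normal form (normal order): 33
already normal: no
first contracted redex: a beta-redex


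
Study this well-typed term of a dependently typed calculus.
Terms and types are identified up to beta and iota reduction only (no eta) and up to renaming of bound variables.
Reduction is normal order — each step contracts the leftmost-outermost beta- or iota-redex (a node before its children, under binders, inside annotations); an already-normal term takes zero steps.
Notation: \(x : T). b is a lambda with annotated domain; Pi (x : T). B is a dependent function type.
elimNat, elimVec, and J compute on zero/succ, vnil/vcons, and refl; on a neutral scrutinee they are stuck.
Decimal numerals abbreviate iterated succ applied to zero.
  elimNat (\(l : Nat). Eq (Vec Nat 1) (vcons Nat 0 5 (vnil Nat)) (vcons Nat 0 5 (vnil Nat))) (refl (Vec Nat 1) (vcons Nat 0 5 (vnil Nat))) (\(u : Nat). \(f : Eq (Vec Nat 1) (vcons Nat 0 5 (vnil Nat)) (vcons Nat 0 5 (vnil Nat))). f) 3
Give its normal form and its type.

normal form:
  refl (Vec Nat 1) (vcons Nat 0 5 (vnil Nat))
inferred type:
  Eq (Vec Nat 1) (vcons Nat 0 5 (vnil Nat)) (vcons Nat 0 5 (vnil Nat))
observation: contracting an elimNat iota-redex first, the term normalizes in 10 steps.


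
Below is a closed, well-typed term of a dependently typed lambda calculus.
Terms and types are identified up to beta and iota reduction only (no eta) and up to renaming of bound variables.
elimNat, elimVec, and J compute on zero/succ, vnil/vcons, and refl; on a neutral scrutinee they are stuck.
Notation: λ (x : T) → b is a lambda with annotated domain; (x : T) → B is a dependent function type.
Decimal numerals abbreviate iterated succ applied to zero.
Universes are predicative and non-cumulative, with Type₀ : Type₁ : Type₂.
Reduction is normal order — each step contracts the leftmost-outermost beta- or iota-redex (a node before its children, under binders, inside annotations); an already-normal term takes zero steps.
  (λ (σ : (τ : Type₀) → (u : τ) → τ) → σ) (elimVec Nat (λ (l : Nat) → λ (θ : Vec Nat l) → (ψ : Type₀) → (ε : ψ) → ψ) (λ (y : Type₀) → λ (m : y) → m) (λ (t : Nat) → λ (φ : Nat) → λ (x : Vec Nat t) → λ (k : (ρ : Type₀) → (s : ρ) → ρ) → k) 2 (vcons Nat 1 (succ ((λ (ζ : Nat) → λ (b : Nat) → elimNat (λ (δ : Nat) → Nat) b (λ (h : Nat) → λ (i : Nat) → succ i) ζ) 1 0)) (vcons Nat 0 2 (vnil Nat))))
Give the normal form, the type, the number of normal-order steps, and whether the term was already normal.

reduced normal form:
  λ (σ : Type₀) → λ (τ : σ) → τ
inferred type:
  (σ : Type₀) → (τ : σ) → σ
steps to reach normal form (normal order): 12
already normal: no
first contracted redex: a beta-redex


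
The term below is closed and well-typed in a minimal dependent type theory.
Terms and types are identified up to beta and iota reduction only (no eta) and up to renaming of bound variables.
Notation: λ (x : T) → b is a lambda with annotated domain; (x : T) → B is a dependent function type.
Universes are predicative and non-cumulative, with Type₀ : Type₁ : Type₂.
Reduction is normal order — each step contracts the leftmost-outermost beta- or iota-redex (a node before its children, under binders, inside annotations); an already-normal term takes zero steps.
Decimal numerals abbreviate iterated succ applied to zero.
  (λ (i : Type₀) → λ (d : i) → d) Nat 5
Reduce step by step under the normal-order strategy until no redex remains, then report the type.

normal-order reduction sequence:
  (λ (i : Type₀) → λ (d : i) → d) Nat 5
  ~> (λ (i : Nat) → i) 5
  ~> 5
type:
  Nat


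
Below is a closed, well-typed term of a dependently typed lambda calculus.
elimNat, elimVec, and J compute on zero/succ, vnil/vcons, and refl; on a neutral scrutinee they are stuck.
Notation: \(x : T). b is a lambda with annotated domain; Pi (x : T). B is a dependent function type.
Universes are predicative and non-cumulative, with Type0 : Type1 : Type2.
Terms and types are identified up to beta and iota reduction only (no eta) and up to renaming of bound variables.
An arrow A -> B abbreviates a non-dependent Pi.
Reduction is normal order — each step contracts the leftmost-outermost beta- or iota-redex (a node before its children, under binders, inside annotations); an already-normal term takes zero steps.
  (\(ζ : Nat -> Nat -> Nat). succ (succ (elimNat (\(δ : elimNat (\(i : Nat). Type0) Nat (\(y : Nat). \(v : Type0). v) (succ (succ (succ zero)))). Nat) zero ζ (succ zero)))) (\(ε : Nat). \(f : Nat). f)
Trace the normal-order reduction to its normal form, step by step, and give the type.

normal-order reduction:
  (\(ζ : Nat -> Nat -> Nat). succ (succ (elimNat (\(δ : elimNat (\(i : Nat). Type0) Nat (\(y : Nat). \(v : Type0). v) (succ (succ (succ zero)))). Nat) zero ζ (succ zero)))) (\(ε : Nat). \(f : Nat). f)
  ~> succ (succ (elimNat (\(ζ : elimNat (\(δ : Nat). Type0) Nat (\(i : Nat). \(y : Type0). y) (succ (succ (succ zero)))). Nat) zero (\(v : Nat). \(ε : Nat). ε) (succ zero)))
  ~> succ (succ ((\(ζ : Nat). \(δ : Nat). δ) zero (elimNat (\(i : elimNat (\(y : Nat). Type0) Nat (\(v : Nat). \(ε : Type0). ε) (succ (succ (succ zero)))). Nat) zero (\(f : Nat). \(μ : Nat). μ) zero)))
  ~> succ (succ ((\(ζ : Nat). ζ) (elimNat (\(δ : elimNat (\(i : Nat). Type0) Nat (\(y : Nat). \(v : Type0). v) (succ (succ (succ zero)))). Nat) zero (\(ε : Nat). \(f : Nat). f) zero)))
  ~> succ (succ (elimNat (\(ζ : elimNat (\(δ : Nat). Type0) Nat (\(i : Nat). \(y : Type0). y) (succ (succ (succ zero)))). Nat) zero (\(v : Nat). \(ε : Nat). ε) zero))
  ~> succ (succ zero)
the term's type:
  Nat


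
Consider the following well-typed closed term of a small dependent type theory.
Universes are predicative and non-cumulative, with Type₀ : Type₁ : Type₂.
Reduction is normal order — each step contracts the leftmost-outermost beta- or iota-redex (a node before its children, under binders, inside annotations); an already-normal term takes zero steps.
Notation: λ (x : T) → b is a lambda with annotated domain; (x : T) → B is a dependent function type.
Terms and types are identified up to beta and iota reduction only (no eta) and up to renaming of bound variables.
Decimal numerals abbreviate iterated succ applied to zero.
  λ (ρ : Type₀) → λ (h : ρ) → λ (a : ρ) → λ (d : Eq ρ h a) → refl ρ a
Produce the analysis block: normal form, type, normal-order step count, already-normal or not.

reduced normal form:
  λ (ρ : Type₀) → λ (h : ρ) → λ (a : ρ) → λ (d : Eq ρ h a) → refl ρ a
the term's type:
  (ρ : Type₀) → (h : ρ) → (a : ρ) → (d : Eq ρ h a) → Eq ρ a a
steps to reach normal form (normal order): 0
term was already normal: yes


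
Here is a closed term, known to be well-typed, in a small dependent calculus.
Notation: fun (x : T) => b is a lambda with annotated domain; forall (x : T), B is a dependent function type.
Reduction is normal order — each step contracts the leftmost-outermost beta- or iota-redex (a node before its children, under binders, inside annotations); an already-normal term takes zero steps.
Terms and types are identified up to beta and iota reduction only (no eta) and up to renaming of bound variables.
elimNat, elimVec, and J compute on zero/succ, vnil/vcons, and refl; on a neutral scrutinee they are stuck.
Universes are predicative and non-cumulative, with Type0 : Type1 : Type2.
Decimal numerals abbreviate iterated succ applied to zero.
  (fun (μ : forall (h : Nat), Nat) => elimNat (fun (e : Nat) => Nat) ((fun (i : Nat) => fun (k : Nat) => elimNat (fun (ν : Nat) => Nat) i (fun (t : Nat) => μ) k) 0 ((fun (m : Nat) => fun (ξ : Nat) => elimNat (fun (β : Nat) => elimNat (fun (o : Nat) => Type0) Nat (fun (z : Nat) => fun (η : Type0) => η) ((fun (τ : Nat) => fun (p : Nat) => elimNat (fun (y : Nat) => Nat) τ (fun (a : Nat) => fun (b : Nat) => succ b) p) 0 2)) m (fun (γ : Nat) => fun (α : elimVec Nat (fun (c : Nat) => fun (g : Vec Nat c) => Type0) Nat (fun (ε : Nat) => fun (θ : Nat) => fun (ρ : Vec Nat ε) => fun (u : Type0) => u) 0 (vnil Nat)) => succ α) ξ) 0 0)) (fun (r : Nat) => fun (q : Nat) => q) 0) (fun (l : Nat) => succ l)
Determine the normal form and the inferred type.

normal form:
  0
type:
  Nat
observation: contracting a beta-redex first, the term normalizes in 8 steps.


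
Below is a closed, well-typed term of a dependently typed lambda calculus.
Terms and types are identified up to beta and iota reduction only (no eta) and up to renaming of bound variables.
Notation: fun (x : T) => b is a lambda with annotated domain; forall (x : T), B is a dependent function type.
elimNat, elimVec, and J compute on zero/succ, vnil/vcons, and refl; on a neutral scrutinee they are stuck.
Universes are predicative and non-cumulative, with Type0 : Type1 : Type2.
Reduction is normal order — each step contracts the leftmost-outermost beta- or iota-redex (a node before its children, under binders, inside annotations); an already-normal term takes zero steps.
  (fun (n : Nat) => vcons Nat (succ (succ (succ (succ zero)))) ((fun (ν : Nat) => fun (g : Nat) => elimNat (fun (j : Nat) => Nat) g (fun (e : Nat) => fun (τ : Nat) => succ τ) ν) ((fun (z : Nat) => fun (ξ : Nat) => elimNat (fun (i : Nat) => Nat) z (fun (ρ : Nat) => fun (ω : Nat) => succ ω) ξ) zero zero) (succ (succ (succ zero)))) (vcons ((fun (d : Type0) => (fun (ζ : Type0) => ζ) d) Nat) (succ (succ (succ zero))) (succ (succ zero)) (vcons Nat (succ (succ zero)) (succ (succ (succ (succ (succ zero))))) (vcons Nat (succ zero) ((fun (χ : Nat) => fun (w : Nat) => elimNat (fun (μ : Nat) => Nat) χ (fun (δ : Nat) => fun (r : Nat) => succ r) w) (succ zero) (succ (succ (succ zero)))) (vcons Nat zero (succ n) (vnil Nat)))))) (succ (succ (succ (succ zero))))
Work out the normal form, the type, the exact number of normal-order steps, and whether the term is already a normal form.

reduced normal form:
  vcons Nat (succ (succ (succ (succ zero)))) (succ (succ (succ zero))) (vcons Nat (succ (succ (succ zero))) (succ (succ zero)) (vcons Nat (succ (succ zero)) (succ (succ (succ (succ (succ zero))))) (vcons Nat (succ zero) (succ (succ (succ (succ zero)))) (vcons Nat zero (succ (succ (succ (succ (succ zero))))) (vnil Nat)))))
the term's type:
  Vec Nat (succ (succ (succ (succ (succ zero)))))
reduction steps (normal order): 21
already normal: no
first contracted redex: a beta-redex


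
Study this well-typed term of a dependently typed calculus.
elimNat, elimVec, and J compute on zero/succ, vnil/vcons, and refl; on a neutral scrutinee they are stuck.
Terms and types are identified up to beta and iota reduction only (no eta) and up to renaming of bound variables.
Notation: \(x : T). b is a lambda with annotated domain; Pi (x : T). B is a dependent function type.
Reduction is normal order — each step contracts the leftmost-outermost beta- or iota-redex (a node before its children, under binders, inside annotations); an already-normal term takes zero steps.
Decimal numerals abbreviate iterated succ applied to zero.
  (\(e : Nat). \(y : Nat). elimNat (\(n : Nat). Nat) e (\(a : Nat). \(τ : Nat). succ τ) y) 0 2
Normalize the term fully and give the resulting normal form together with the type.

resulting normal form:
  2
type:
  Nat
observation: the leftmost-outermost redex is a beta-redex, and normalization takes 9 steps.


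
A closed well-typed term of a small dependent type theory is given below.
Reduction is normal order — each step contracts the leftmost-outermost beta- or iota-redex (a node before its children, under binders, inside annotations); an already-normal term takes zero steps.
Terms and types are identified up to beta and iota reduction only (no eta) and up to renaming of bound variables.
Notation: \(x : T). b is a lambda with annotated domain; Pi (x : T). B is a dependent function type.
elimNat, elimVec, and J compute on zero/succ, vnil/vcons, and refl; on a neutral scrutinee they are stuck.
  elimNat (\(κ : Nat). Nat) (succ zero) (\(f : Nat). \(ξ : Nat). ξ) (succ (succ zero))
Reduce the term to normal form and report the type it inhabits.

resulting normal form:
  succ zero
type:
  Nat
observation: the first redex contracted is an elimNat iota-redex; the normal form is reached in 7 normal-order steps.


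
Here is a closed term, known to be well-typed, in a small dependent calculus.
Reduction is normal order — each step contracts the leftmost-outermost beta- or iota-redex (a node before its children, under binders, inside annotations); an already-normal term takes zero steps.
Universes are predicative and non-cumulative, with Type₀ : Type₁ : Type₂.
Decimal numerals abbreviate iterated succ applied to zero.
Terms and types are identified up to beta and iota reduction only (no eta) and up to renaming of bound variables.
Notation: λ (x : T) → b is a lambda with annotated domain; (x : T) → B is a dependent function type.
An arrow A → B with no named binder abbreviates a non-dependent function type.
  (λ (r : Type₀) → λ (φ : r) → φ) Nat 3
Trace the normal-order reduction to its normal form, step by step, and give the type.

reduction (normal order):
  (λ (r : Type₀) → λ (φ : r) → φ) Nat 3
  ~> (λ (r : Nat) → r) 3
  ~> 3
type:
  Nat


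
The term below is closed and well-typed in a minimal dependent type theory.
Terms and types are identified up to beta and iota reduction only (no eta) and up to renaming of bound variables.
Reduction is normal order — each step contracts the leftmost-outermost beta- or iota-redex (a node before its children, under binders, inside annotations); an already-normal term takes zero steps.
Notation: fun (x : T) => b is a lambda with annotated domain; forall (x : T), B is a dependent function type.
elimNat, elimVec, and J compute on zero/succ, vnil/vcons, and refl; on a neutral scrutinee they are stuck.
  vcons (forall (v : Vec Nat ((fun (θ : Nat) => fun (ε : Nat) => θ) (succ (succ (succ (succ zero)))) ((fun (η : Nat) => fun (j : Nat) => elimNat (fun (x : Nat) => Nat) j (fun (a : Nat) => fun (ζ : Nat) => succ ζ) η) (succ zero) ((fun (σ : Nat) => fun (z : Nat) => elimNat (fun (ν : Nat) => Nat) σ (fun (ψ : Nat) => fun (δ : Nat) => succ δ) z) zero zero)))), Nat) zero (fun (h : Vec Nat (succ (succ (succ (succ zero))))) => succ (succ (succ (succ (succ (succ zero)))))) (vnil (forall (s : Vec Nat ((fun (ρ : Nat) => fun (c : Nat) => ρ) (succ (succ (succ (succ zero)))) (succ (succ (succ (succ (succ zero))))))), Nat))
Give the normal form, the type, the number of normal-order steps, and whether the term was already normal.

reduced normal form:
  vcons (forall (v : Vec Nat (succ (succ (succ (succ zero))))), Nat) zero (fun (θ : Vec Nat (succ (succ (succ (succ zero))))) => succ (succ (succ (succ (succ (succ zero)))))) (vnil (forall (ε : Vec Nat (succ (succ (succ (succ zero))))), Nat))
type:
  Vec (forall (v : Vec Nat (succ (succ (succ (succ zero))))), Nat) (succ zero)
normal-order step count: 4
term was already normal: no
first contracted redex: a beta-redex


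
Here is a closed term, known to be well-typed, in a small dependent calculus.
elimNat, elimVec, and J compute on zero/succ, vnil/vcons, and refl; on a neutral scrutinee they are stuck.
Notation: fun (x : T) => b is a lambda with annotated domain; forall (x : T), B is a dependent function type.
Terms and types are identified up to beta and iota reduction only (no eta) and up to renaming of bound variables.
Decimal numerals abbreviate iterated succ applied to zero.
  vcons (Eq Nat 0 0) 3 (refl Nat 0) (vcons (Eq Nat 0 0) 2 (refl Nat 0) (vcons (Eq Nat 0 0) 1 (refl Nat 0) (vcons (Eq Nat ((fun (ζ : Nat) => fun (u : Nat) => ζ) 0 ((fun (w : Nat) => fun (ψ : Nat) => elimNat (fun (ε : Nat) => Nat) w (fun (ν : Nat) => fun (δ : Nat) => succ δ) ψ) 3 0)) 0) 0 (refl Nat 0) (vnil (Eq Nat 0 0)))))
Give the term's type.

the term's type:
  Vec (Eq Nat 0 0) 4


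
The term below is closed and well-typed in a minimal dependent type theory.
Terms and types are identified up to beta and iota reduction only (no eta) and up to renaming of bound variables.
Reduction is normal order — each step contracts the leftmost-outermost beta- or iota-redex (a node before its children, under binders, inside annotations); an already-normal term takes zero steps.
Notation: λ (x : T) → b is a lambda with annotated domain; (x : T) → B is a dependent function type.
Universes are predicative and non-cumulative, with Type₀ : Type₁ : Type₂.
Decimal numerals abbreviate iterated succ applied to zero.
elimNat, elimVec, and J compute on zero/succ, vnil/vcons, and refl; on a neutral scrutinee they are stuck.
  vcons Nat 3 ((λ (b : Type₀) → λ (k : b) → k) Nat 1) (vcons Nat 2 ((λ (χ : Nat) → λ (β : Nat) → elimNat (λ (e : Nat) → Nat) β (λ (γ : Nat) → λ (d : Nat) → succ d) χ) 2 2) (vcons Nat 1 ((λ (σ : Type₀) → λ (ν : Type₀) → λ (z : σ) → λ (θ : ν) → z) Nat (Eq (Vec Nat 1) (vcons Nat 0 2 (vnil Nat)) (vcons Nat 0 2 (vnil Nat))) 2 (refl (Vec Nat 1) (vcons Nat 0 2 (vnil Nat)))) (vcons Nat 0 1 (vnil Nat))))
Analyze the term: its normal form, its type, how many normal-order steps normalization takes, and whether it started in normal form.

normal form:
  vcons Nat 3 1 (vcons Nat 2 4 (vcons Nat 1 2 (vcons Nat 0 1 (vnil Nat))))
the term's type:
  Vec Nat 4
normal-order step count: 15
started in normal form: no
first redex: a beta-redex


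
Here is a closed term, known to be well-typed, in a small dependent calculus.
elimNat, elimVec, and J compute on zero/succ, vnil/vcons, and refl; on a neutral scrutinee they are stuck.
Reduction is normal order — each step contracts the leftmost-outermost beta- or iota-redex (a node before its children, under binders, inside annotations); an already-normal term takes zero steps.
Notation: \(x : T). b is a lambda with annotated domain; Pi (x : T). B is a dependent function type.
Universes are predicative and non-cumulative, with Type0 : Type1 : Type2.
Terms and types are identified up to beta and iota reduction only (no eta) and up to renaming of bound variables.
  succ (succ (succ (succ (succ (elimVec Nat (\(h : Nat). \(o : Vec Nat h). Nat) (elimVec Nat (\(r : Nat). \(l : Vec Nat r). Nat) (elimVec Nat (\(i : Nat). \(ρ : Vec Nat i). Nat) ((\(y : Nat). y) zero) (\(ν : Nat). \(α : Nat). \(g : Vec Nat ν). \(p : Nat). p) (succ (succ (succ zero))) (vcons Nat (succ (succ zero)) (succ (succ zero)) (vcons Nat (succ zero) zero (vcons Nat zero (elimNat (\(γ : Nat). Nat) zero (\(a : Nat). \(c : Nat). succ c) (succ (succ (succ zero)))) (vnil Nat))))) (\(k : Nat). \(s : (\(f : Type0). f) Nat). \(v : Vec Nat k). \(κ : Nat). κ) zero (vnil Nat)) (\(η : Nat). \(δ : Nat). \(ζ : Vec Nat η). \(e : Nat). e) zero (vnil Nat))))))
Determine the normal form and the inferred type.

resulting normal form:
  succ (succ (succ (succ (succ zero))))
the term's type:
  Nat
observation: the term reaches its normal form after 19 normal-order steps.


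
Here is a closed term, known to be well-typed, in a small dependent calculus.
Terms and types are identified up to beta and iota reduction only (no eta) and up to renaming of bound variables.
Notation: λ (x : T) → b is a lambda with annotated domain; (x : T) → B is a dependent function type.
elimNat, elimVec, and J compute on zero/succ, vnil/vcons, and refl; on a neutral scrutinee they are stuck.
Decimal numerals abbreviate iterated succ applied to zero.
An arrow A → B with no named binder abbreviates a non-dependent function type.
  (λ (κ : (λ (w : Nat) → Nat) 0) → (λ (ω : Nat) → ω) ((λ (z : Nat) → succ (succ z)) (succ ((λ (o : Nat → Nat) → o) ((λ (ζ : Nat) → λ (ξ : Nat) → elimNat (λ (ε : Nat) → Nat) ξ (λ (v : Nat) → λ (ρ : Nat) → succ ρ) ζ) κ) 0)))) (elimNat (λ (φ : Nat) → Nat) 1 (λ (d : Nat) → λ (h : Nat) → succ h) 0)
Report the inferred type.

type:
  Nat
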